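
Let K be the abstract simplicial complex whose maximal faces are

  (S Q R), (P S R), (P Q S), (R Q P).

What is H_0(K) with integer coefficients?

H_0 ≅ Z.

Take the total order P < Q < R < S on the vertex set. Then K (dimension 2) consists of the simplices:

  0-simplices (4): P, Q, R, S
  1-simplices (6): PQ, PR, PS, QR, QS, RS
  2-simplices (4): PQR, PQS, PRS, QRS

giving chain groups C_0 ≅ Z^4, C_1 ≅ Z^6, C_2 ≅ Z^4.

Boundary ∂_1: C_1 → C_0 is given by ∂[p,q] = [q] − [p]. For instance
  ∂QR = R − Q.
As a 4×6 matrix over Z this has rank 3, with invariant factors (1,1,1).

∂_2: C_2 → C_1 maps a triangle to the signed sum of its edges. For instance
  ∂PQR = QR − PR + PQ,
  ∂QRS = RS − QS + QR.
This gives a 6×4 integer matrix of rank 3; reducing to Smith normal form yields diagonal entries (1,1,1).

Now H_k = ker ∂_k / im ∂_{k+1}, so:

  H_0: rank C_0 − rank ∂_1 = 4 − 3 = 1, and the invariant factors of ∂_1 are all 1, so H_0 = Z.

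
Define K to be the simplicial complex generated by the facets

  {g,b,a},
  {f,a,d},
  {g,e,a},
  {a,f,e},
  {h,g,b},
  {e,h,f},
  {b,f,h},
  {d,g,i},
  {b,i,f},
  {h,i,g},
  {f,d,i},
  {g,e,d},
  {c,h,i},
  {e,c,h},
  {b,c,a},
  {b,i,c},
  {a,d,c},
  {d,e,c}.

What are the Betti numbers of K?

b_0 = 1, b_1 = 1, b_2 = 0.

Fix the vertex order a < b < c < d < e < f < g < h < i and write every simplex with vertices in increasing order. Then dim K = 2 and the simplices of K are:

  0-simplices (9): a, b, c, d, e, f, g, h, i
  1-simplices (27): ab, ac, ad, ae, af, ag, bc, bf, bg, bh, bi, cd, ce, ch, ci, de, df, dg, di, ef, eg, eh, fh, fi, gh, gi, hi
  2-simplices (18): abc, abg, acd, adf, aef, aeg, bci, bfh, bfi, bgh, cde, ceh, chi, deg, dfi, dgi, efh, ghi

Hence C_0 ≅ Z^9, C_1 ≅ Z^27, C_2 ≅ Z^18.

∂_1: C_1 → C_0 maps an edge to its endpoints' difference, ∂[p,q] = q − p.
This gives a 9×27 integer matrix of rank 8; reducing to Smith normal form yields diagonal entries (1,1,1,1,1,1,1,1).

Boundary ∂_2: C_2 → C_1 sends each 2-simplex [p,q,r] to [q,r] − [p,r] + [p,q]. For instance
  ∂abg = bg − ag + ab,
  ∂dfi = fi − di + df.
The 27×18 boundary matrix has rank 18 and Smith normal form diag(1,1,1,1,1,1,1,1,1,1,1,1,1,1,1,1,1,2).

From H_k ≅ ker(∂_k) / im(∂_{k+1}) we obtain:

  H_0: rank C_0 − rank ∂_1 = 9 − 8 = 1, and the invariant factors of ∂_1 are all 1, so H_0 ≅ Z.
  H_1: rank ker ∂_1 − rank ∂_2 = (27 − 8) − 18 = 1, and ∂_2 has invariant factor 2 > 1, so H_1 ≅ Z ⊕ Z_2.
  H_2: rank ker ∂_2 − rank ∂_3 = (18 − 18) − 0 = 0, and there is no ∂_3, so H_2 ≅ 0.

Hence the Betti numbers are b_0 = 1, b_1 = 1, b_2 = 0.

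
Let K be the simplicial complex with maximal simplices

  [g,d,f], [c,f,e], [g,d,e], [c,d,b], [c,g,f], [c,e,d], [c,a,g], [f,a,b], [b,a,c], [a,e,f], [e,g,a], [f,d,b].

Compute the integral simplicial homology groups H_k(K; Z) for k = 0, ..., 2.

H_0 ≅ Z,  H_1 ≅ Z/2Z,  H_2 = 0.

We work with the vertex ordering a < b < c < d < e < f < g. The simplices of K, each written with vertices in increasing order, are:

  0-simplices (7): a, b, c, d, e, f, g
  1-simplices (18): ab, ac, ae, af, ag, bc, bd, bf, cd, ce, cf, cg, de, df, dg, ef, eg, fg
  2-simplices (12): abc, abf, acg, aef, aeg, bcd, bdf, cde, cef, cfg, deg, dfg

so the chain groups are C_0 ≅ Z^7, C_1 ≅ Z^18, C_2 ≅ Z^12.

Boundary ∂_1: C_1 → C_0 maps an edge to its endpoints' difference, ∂[p,q] = q − p. For instance
  ∂af = f − a.
The 7×18 boundary matrix has rank 6 and Smith normal form diag(1,1,1,1,1,1).

Boundary ∂_2: C_2 → C_1 acts by ∂[p,q,r] = [q,r] − [p,r] + [p,q]. For instance
  ∂bcd = cd − bd + bc,
  ∂cde = de − ce + cd.
The 18×12 boundary matrix has rank 12 and Smith normal form diag(1,1,1,1,1,1,1,1,1,1,1,2).

From H_k ≅ ker(∂_k) / im(∂_{k+1}) we obtain:

  H_0: rank C_0 − rank ∂_1 = 7 − 6 = 1, and the invariant factors of ∂_1 are all 1, so H_0 = Z.
  H_1: rank ker ∂_1 − rank ∂_2 = (18 − 6) − 12 = 0, and ∂_2 has invariant factor 2 > 1, so H_1 = Z/2Z.
  H_2: rank ker ∂_2 − rank ∂_3 = (12 − 12) − 0 = 0, and there is no ∂_3, so H_2 = 0.

As a check, the Euler characteristic is 7 − 18 + 12 = 1, which agrees with 1 − 0 + 0 = 1.
(K is a triangulation of the real projective plane RP^2.)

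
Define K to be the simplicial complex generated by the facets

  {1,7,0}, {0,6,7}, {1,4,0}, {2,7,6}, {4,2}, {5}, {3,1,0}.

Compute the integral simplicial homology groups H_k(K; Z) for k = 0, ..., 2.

K has 8 vertices, 12 edges, 5 triangles.
rank ∂_0 = 0, rank ∂_1 = 6 ⇒ b_0 = 8 − 0 − 6 = 2; all invariant factors of ∂_1 are 1 so no torsion. So H_0 ≅ Z^2.
rank ∂_1 = 6, rank ∂_2 = 5 ⇒ b_1 = 12 − 6 − 5 = 1; all invariant factors of ∂_2 are 1 so no torsion. So H_1 ≅ Z.
rank ∂_2 = 5, rank ∂_3 = 0 ⇒ b_2 = 5 − 5 − 0 = 0. So H_2 ≅ 0.

H_0 = Z^2,  H_1 = Z,  H_2 = 0.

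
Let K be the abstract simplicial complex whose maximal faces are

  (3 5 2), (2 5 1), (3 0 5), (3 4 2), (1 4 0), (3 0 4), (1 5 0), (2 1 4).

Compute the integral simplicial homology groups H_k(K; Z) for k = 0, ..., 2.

Take the total order 0 < 1 < 2 < 3 < 4 < 5 on the vertex set. Then K (dimension 2) consists of the simplices:

  0-simplices (6): [0], [1], [2], [3], [4], [5]
  1-simplices (12): [0,1], [0,3], [0,4], [0,5], [1,2], [1,4], [1,5], [2,3], [2,4], [2,5], [3,4], [3,5]
  2-simplices (8): [0,1,4], [0,1,5], [0,3,4], [0,3,5], [1,2,4], [1,2,5], [2,3,4], [2,3,5]

so the chain groups are C_0 ≅ Z^6, C_1 ≅ Z^12, C_2 ≅ Z^8.

∂_1: C_1 → C_0 sends each edge [p,q] (with p < q) to q − p.
The 6×12 boundary matrix has rank 5 and Smith normal form diag(1,1,1,1,1).

∂_2: C_2 → C_1 sends each 2-simplex [p,q,r] to [q,r] − [p,r] + [p,q]. For instance
  ∂[0,1,4] = [1,4] − [0,4] + [0,1],
  ∂[2,3,5] = [3,5] − [2,5] + [2,3].
The 12×8 boundary matrix has rank 7 and Smith normal form diag(1,1,1,1,1,1,1).

From H_k ≅ ker(∂_k) / im(∂_{k+1}) we obtain:

  H_0: rank C_0 − rank ∂_1 = 6 − 5 = 1, and the invariant factors of ∂_1 are all 1, so H_0 = Z.
  H_1: rank ker ∂_1 − rank ∂_2 = (12 − 5) − 7 = 0, and the invariant factors of ∂_2 are all 1, so H_1 = 0.
  H_2: rank ker ∂_2 − rank ∂_3 = (8 − 7) − 0 = 1, and there is no ∂_3, so H_2 = Z.

As a check, the Euler characteristic is 6 − 12 + 8 = 2, which agrees with 1 − 0 + 1 = 2.

H_0 = Z,  H_1 = 0,  H_2 = Z.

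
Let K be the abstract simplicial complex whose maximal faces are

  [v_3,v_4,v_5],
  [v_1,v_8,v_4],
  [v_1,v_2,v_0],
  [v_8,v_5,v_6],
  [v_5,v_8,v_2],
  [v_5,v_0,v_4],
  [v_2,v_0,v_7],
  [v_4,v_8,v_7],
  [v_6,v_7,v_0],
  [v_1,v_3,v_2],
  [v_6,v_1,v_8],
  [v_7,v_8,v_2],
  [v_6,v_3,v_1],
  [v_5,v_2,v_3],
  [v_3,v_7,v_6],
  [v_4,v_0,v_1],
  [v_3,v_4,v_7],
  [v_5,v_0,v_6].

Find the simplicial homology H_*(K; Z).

H_0 ≅ Z,  H_1 ≅ Z^2,  H_2 ≅ Z.

Fix the vertex order v_0 < v_1 < v_2 < v_3 < v_4 < v_5 < v_6 < v_7 < v_8 and write every simplex with vertices in increasing order. Then dim K = 2 and the simplices of K are:

  0-simplices (9): [v_0], [v_1], [v_2], [v_3], [v_4], [v_5], [v_6], [v_7], [v_8]
  1-simplices (27): (27 of them)
  2-simplices (18): (18 of them)

so the chain groups are C_0 ≅ Z^9, C_1 ≅ Z^27, C_2 ≅ Z^18.

Boundary ∂_1: C_1 → C_0 is given by ∂[p,q] = [q] − [p]. For instance
  ∂[v_4,v_5] = [v_5] − [v_4].
The 9×27 boundary matrix has rank 8 and Smith normal form diag(1,1,1,1,1,1,1,1).

The boundary map ∂_2: C_2 → C_1 sends each 2-simplex [p,q,r] to [q,r] − [p,r] + [p,q]. For instance
  ∂[v_0,v_6,v_7] = [v_6,v_7] − [v_0,v_7] + [v_0,v_6],
  ∂[v_3,v_6,v_7] = [v_6,v_7] − [v_3,v_7] + [v_3,v_6].
As a 27×18 matrix over Z this has rank 17, with invariant factors (1,1,1,1,1,1,1,1,1,1,1,1,1,1,1,1,1).

Computing H_k = (kernel of ∂_k) / (image of ∂_{k+1}):

  H_0: rank C_0 − rank ∂_1 = 9 − 8 = 1, and the invariant factors of ∂_1 are all 1, so H_0 = Z.
  H_1: rank ker ∂_1 − rank ∂_2 = (27 − 8) − 17 = 2, and the invariant factors of ∂_2 are all 1, so H_1 = Z^2.
  H_2: rank ker ∂_2 − rank ∂_3 = (18 − 17) − 0 = 1, and there is no ∂_3, so H_2 = Z.

As a check, the Euler characteristic is 9 − 27 + 18 = 0, which agrees with 1 − 2 + 1 = 0.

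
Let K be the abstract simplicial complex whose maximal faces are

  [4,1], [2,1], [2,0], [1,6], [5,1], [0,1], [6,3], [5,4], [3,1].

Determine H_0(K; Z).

We work with the vertex ordering 0 < 1 < 2 < 3 < 4 < 5 < 6. The simplices of K, each written with vertices in increasing order, are:

  0-simplices (7): [0], [1], [2], [3], [4], [5], [6]
  1-simplices (9): [0,1], [0,2], [1,2], [1,3], [1,4], [1,5], [1,6], [3,6], [4,5]

so the chain groups are C_0 ≅ Z^7, C_1 ≅ Z^9.

∂_1: C_1 → C_0 maps an edge to its endpoints' difference, ∂[p,q] = q − p. For instance
  ∂[3,6] = [6] − [3].
This gives a 7×9 integer matrix of rank 6; reducing to Smith normal form yields diagonal entries (1,1,1,1,1,1).

Computing H_k = (kernel of ∂_k) / (image of ∂_{k+1}):

  H_0: rank C_0 − rank ∂_1 = 7 − 6 = 1, and the invariant factors of ∂_1 are all 1, so H_0 ≅ Z.

(K is a triangulation of a wedge of 3 circles.)

H_0 ≅ Z.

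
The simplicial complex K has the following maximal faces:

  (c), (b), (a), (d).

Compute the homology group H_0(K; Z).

H_0 = Z^4.

Order the vertices as a < b < c < d. Listing each simplex with vertices in this order, K has dimension 0 with simplices:

  0-simplices (4): a, b, c, d

giving chain groups C_0 ≅ Z^4.

From H_k ≅ ker(∂_k) / im(∂_{k+1}) we obtain:

  H_0: rank C_0 − rank ∂_1 = 4 − 0 = 4, and there is no ∂_1, so H_0 = Z^4.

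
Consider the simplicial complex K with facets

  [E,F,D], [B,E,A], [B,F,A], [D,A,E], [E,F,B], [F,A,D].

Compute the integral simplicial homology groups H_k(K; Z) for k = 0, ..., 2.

Take the total order A < B < D < E < F on the vertex set. Then K (dimension 2) consists of the simplices:

  0-simplices (5): A, B, D, E, F
  1-simplices (9): AB, AD, AE, AF, BE, BF, DE, DF, EF
  2-simplices (6): ABE, ABF, ADE, ADF, BEF, DEF

so the chain groups are C_0 ≅ Z^5, C_1 ≅ Z^9, C_2 ≅ Z^6.

Boundary ∂_1: C_1 → C_0 maps an edge to its endpoints' difference, ∂[p,q] = q − p. For instance
  ∂AB = B − A.
This gives a 5×9 integer matrix of rank 4; reducing to Smith normal form yields diagonal entries (1,1,1,1).

The boundary map ∂_2: C_2 → C_1 maps a triangle to the signed sum of its edges. For instance
  ∂ABE = BE − AE + AB,
  ∂ABF = BF − AF + AB.
The resulting 9×6 matrix has rank 5, and its Smith normal form has invariant factors (1,1,1,1,1).

Now H_k = ker ∂_k / im ∂_{k+1}, so:

  H_0: rank C_0 − rank ∂_1 = 5 − 4 = 1, and the invariant factors of ∂_1 are all 1, so H_0 ≅ Z.
  H_1: rank ker ∂_1 − rank ∂_2 = (9 − 4) − 5 = 0, and the invariant factors of ∂_2 are all 1, so H_1 ≅ 0.
  H_2: rank ker ∂_2 − rank ∂_3 = (6 − 5) − 0 = 1, and there is no ∂_3, so H_2 ≅ Z.

(K is a triangulation of the 2-sphere S^2.)

H_0 = Z,  H_1 = 0,  H_2 = Z.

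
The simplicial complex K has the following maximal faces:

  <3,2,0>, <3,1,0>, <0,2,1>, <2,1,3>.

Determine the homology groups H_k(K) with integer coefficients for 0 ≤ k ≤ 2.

H_0 ≅ Z,  H_1 = 0,  H_2 ≅ Z.

Order the vertices as 0 < 1 < 2 < 3. Listing each simplex with vertices in this order, K has dimension 2 with simplices:

  0-simplices (4): [0], [1], [2], [3]
  1-simplices (6): [0,1], [0,2], [0,3], [1,2], [1,3], [2,3]
  2-simplices (4): [0,1,2], [0,1,3], [0,2,3], [1,2,3]

so the chain groups are C_0 ≅ Z^4, C_1 ≅ Z^6, C_2 ≅ Z^4.

∂_1: C_1 → C_0 sends each edge [p,q] (with p < q) to q − p.
The resulting 4×6 matrix has rank 3, and its Smith normal form has invariant factors (1,1,1).

∂_2: C_2 → C_1 maps a triangle to the signed sum of its edges. For instance
  ∂[0,2,3] = [2,3] − [0,3] + [0,2],
  ∂[1,2,3] = [2,3] − [1,3] + [1,2].
The 6×4 boundary matrix has rank 3 and Smith normal form diag(1,1,1).

Reading off H_k = ker ∂_k / im ∂_{k+1}:

  H_0: rank C_0 − rank ∂_1 = 4 − 3 = 1, and the invariant factors of ∂_1 are all 1, so H_0 = Z.
  H_1: rank ker ∂_1 − rank ∂_2 = (6 − 3) − 3 = 0, and the invariant factors of ∂_2 are all 1, so H_1 = 0.
  H_2: rank ker ∂_2 − rank ∂_3 = (4 − 3) − 0 = 1, and there is no ∂_3, so H_2 = Z.

(K is a triangulation of the 2-sphere S^2.)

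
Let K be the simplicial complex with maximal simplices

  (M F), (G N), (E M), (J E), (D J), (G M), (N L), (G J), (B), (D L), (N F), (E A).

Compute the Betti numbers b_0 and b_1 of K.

b_0 = 2, b_1 = 3.

We work with the vertex ordering A < B < D < E < F < G < J < L < M < N. The simplices of K, each written with vertices in increasing order, are:

  0-simplices (10): A, B, D, E, F, G, J, L, M, N
  1-simplices (11): AE, DJ, DL, EJ, EM, FM, FN, GJ, GM, GN, LN

so the chain groups are C_0 ≅ Z^10, C_1 ≅ Z^11.

Boundary ∂_1: C_1 → C_0 maps an edge to its endpoints' difference, ∂[p,q] = q − p. For instance
  ∂GJ = J − G.
The 10×11 boundary matrix has rank 8 and Smith normal form diag(1,1,1,1,1,1,1,1).

From H_k ≅ ker(∂_k) / im(∂_{k+1}) we obtain:

  H_0: rank C_0 − rank ∂_1 = 10 − 8 = 2, and the invariant factors of ∂_1 are all 1, so H_0 = Z^2.
  H_1: rank ker ∂_1 − rank ∂_2 = (11 − 8) − 0 = 3, and there is no ∂_2, so H_1 = Z^3.

Hence the Betti numbers are b_0 = 2, b_1 = 3.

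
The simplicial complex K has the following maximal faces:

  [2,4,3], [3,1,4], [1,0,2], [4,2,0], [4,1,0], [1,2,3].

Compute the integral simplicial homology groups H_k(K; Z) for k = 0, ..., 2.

H_0 ≅ Z,  H_1 = 0,  H_2 ≅ Z.

K has 5 vertices, 9 edges, 6 triangles.
rank ∂_0 = 0, rank ∂_1 = 4 ⇒ b_0 = 5 − 0 − 4 = 1; all invariant factors of ∂_1 are 1 so no torsion. So H_0 = Z.
rank ∂_1 = 4, rank ∂_2 = 5 ⇒ b_1 = 9 − 4 − 5 = 0; all invariant factors of ∂_2 are 1 so no torsion. So H_1 = 0.
rank ∂_2 = 5, rank ∂_3 = 0 ⇒ b_2 = 6 − 5 − 0 = 1. So H_2 = Z.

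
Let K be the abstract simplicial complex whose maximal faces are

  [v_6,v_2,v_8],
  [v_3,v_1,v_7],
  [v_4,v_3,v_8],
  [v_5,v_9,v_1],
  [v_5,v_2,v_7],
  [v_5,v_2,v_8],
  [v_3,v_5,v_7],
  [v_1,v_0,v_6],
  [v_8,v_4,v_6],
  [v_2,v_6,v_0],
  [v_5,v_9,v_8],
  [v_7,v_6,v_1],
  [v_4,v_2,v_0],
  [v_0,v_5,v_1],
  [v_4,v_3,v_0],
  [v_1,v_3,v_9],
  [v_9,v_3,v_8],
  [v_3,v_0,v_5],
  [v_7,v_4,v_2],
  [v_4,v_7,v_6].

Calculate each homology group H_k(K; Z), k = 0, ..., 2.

K has 10 vertices, 30 edges, 20 triangles.
rank ∂_0 = 0, rank ∂_1 = 9 ⇒ b_0 = 10 − 0 − 9 = 1; all invariant factors of ∂_1 are 1 so no torsion. So H_0 ≅ Z.
rank ∂_1 = 9, rank ∂_2 = 20 ⇒ b_1 = 30 − 9 − 20 = 1; ∂_2 has invariant factor(s) [2] giving torsion. So H_1 ≅ Z ⊕ Z/2.
rank ∂_2 = 20, rank ∂_3 = 0 ⇒ b_2 = 20 − 20 − 0 = 0. So H_2 ≅ 0.

H_0 ≅ Z,  H_1 ≅ Z ⊕ Z/2,  H_2 = 0.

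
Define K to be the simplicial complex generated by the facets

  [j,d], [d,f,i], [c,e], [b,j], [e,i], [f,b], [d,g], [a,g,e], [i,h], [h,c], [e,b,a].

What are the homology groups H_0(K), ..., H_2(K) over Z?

H_0 = Z,  H_1 = Z^4,  H_2 = 0.

Fix the vertex order a < b < c < d < e < f < g < h < i < j and write every simplex with vertices in increasing order. Then dim K = 2 and the simplices of K are:

  0-simplices (10): a, b, c, d, e, f, g, h, i, j
  1-simplices (16): ab, ae, ag, be, bf, bj, ce, ch, df, dg, di, dj, eg, ei, fi, hi
  2-simplices (3): abe, aeg, dfi

so the chain groups are C_0 ≅ Z^10, C_1 ≅ Z^16, C_2 ≅ Z^3.

The boundary map ∂_1: C_1 → C_0 maps an edge to its endpoints' difference, ∂[p,q] = q − p. For instance
  ∂bf = f − b.
The 10×16 boundary matrix has rank 9 and Smith normal form diag(1,1,1,1,1,1,1,1,1).

Boundary ∂_2: C_2 → C_1 acts by ∂[p,q,r] = [q,r] − [p,r] + [p,q]. For instance
  ∂abe = be − ae + ab,
  ∂dfi = fi − di + df.
The 16×3 boundary matrix has rank 3 and Smith normal form diag(1,1,1).

Computing H_k = (kernel of ∂_k) / (image of ∂_{k+1}):

  H_0: rank C_0 − rank ∂_1 = 10 − 9 = 1, and the invariant factors of ∂_1 are all 1, so H_0 = Z.
  H_1: rank ker ∂_1 − rank ∂_2 = (16 − 9) − 3 = 4, and the invariant factors of ∂_2 are all 1, so H_1 = Z^4.
  H_2: rank ker ∂_2 − rank ∂_3 = (3 − 3) − 0 = 0, and there is no ∂_3, so H_2 = 0.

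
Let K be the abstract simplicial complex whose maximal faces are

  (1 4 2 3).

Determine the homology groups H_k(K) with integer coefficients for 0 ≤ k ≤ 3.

Order the vertices as 1 < 2 < 3 < 4. Listing each simplex with vertices in this order, K has dimension 3 with simplices:

  0-simplices (4): [1], [2], [3], [4]
  1-simplices (6): [1,2], [1,3], [1,4], [2,3], [2,4], [3,4]
  2-simplices (4): [1,2,3], [1,2,4], [1,3,4], [2,3,4]
  3-simplices (1): [1,2,3,4]

Hence C_0 ≅ Z^4, C_1 ≅ Z^6, C_2 ≅ Z^4, C_3 ≅ Z^1.

The boundary map ∂_1: C_1 → C_0 sends each edge [p,q] (with p < q) to q − p. For instance
  ∂[2,3] = [3] − [2].
As a 4×6 matrix over Z this has rank 3, with invariant factors (1,1,1).

The boundary map ∂_2: C_2 → C_1 sends each 2-simplex [p,q,r] to [q,r] − [p,r] + [p,q]. For instance
  ∂[1,2,3] = [2,3] − [1,3] + [1,2],
  ∂[1,2,4] = [2,4] − [1,4] + [1,2].
As a 6×4 matrix over Z this has rank 3, with invariant factors (1,1,1).

Boundary ∂_3: C_3 → C_2 sends each 3-simplex σ to the alternating sum Σ_i (−1)^i (σ with its i-th vertex removed). For instance
  ∂[1,2,3,4] = [2,3,4] − [1,3,4] + [1,2,4] − [1,2,3].
This gives a 4×1 integer matrix of rank 1; reducing to Smith normal form yields diagonal entries (1).

Reading off H_k = ker ∂_k / im ∂_{k+1}:

  H_0: rank C_0 − rank ∂_1 = 4 − 3 = 1, and the invariant factors of ∂_1 are all 1, so H_0 ≅ Z.
  H_1: rank ker ∂_1 − rank ∂_2 = (6 − 3) − 3 = 0, and the invariant factors of ∂_2 are all 1, so H_1 ≅ 0.
  H_2: rank ker ∂_2 − rank ∂_3 = (4 − 3) − 1 = 0, and the invariant factors of ∂_3 are all 1, so H_2 ≅ 0.
  H_3: rank ker ∂_3 − rank ∂_4 = (1 − 1) − 0 = 0, and there is no ∂_4, so H_3 ≅ 0.

(K is a triangulation of the 3-simplex.)

H_0 = Z,  H_1 = 0,  H_2 = 0,  H_3 = 0.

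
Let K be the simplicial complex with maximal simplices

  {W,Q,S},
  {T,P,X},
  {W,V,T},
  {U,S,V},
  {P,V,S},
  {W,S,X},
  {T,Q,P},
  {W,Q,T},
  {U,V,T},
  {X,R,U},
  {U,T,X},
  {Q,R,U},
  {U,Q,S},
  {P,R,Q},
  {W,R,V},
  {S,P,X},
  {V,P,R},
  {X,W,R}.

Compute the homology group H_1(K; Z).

H_1 ≅ Z^2.

Fix the vertex order P < Q < R < S < T < U < V < W < X and write every simplex with vertices in increasing order. Then dim K = 2 and the simplices of K are:

  0-simplices (9): P, Q, R, S, T, U, V, W, X
  1-simplices (27): PQ, PR, PS, PT, PV, PX, QR, QS, QT, QU, QW, RU, RV, RW, RX, SU, SV, SW, SX, TU, TV, TW, TX, UV, UX, VW, WX
  2-simplices (18): PQR, PQT, PRV, PSV, PSX, PTX, QRU, QSU, QSW, QTW, RUX, RVW, RWX, SUV, SWX, TUV, TUX, TVW

Hence C_0 ≅ Z^9, C_1 ≅ Z^27, C_2 ≅ Z^18.

∂_1: C_1 → C_0 maps an edge to its endpoints' difference, ∂[p,q] = q − p. For instance
  ∂UV = V − U.
The 9×27 boundary matrix has rank 8 and Smith normal form diag(1,1,1,1,1,1,1,1).

∂_2: C_2 → C_1 acts by ∂[p,q,r] = [q,r] − [p,r] + [p,q]. For instance
  ∂PTX = TX − PX + PT,
  ∂TVW = VW − TW + TV.
This gives a 27×18 integer matrix of rank 17; reducing to Smith normal form yields diagonal entries (1,1,1,1,1,1,1,1,1,1,1,1,1,1,1,1,1).

Now H_k = ker ∂_k / im ∂_{k+1}, so:

  H_1: rank ker ∂_1 − rank ∂_2 = (27 − 8) − 17 = 2, and the invariant factors of ∂_2 are all 1, so H_1 = Z^2.

(K is a triangulation of the torus T^2.)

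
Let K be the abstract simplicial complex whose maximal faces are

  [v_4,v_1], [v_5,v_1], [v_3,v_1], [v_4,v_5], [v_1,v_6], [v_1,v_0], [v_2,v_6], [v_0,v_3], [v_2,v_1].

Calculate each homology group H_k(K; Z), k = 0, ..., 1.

Take the total order v_0 < v_1 < v_2 < v_3 < v_4 < v_5 < v_6 on the vertex set. Then K (dimension 1) consists of the simplices:

  0-simplices (7): [v_0], [v_1], [v_2], [v_3], [v_4], [v_5], [v_6]
  1-simplices (9): [v_0,v_1], [v_0,v_3], [v_1,v_2], [v_1,v_3], [v_1,v_4], [v_1,v_5], [v_1,v_6], [v_2,v_6], [v_4,v_5]

so the chain groups are C_0 ≅ Z^7, C_1 ≅ Z^9.

∂_1: C_1 → C_0 maps an edge to its endpoints' difference, ∂[p,q] = q − p.
The 7×9 boundary matrix has rank 6 and Smith normal form diag(1,1,1,1,1,1).

Now H_k = ker ∂_k / im ∂_{k+1}, so:

  H_0: rank C_0 − rank ∂_1 = 7 − 6 = 1, and the invariant factors of ∂_1 are all 1, so H_0 = Z.
  H_1: rank ker ∂_1 − rank ∂_2 = (9 − 6) − 0 = 3, and there is no ∂_2, so H_1 = Z^3.

H_0 = Z,  H_1 = Z^3.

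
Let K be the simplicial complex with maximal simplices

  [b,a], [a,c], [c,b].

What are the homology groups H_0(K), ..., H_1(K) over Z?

Order the vertices as a < b < c. Listing each simplex with vertices in this order, K has dimension 1 with simplices:

  0-simplices (3): a, b, c
  1-simplices (3): ab, ac, bc

Hence C_0 ≅ Z^3, C_1 ≅ Z^3.

∂_1: C_1 → C_0 is given by ∂[p,q] = [q] − [p]. For instance
  ∂bc = c − b.
The 3×3 boundary matrix has rank 2 and Smith normal form diag(1,1).

Reading off H_k = ker ∂_k / im ∂_{k+1}:

  H_0: rank C_0 − rank ∂_1 = 3 − 2 = 1, and the invariant factors of ∂_1 are all 1, so H_0 = Z.
  H_1: rank ker ∂_1 − rank ∂_2 = (3 − 2) − 0 = 1, and there is no ∂_2, so H_1 = Z.

H_0 ≅ Z,  H_1 ≅ Z.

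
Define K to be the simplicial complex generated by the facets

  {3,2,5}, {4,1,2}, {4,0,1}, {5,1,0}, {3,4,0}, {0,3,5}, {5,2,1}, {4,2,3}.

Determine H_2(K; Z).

H_2 = Z.

Take the total order 0 < 1 < 2 < 3 < 4 < 5 on the vertex set. Then K (dimension 2) consists of the simplices:

  0-simplices (6): [0], [1], [2], [3], [4], [5]
  1-simplices (12): [0,1], [0,3], [0,4], [0,5], [1,2], [1,4], [1,5], [2,3], [2,4], [2,5], [3,4], [3,5]
  2-simplices (8): [0,1,4], [0,1,5], [0,3,4], [0,3,5], [1,2,4], [1,2,5], [2,3,4], [2,3,5]

so the chain groups are C_0 ≅ Z^6, C_1 ≅ Z^12, C_2 ≅ Z^8.

∂_1: C_1 → C_0 is given by ∂[p,q] = [q] − [p]. For instance
  ∂[2,4] = [4] − [2].
The resulting 6×12 matrix has rank 5, and its Smith normal form has invariant factors (1,1,1,1,1).

The boundary map ∂_2: C_2 → C_1 maps a triangle to the signed sum of its edges. For instance
  ∂[2,3,4] = [3,4] − [2,4] + [2,3],
  ∂[0,3,4] = [3,4] − [0,4] + [0,3].
The 12×8 boundary matrix has rank 7 and Smith normal form diag(1,1,1,1,1,1,1).

Now H_k = ker ∂_k / im ∂_{k+1}, so:

  H_2: rank ker ∂_2 − rank ∂_3 = (8 − 7) − 0 = 1, and there is no ∂_3, so H_2 ≅ Z.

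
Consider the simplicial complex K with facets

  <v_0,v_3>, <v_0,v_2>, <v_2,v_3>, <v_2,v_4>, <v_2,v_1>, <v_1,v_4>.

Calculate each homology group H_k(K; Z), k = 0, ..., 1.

H_0 = Z,  H_1 = Z^2.

K has 5 vertices, 6 edges.
rank ∂_0 = 0, rank ∂_1 = 4 ⇒ b_0 = 5 − 0 − 4 = 1; all invariant factors of ∂_1 are 1 so no torsion. So H_0 = Z.
rank ∂_1 = 4, rank ∂_2 = 0 ⇒ b_1 = 6 − 4 − 0 = 2. So H_1 = Z^2.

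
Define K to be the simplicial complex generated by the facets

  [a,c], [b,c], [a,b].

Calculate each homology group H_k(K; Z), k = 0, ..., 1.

H_0 = Z,  H_1 = Z.

Order the vertices as a < b < c. Listing each simplex with vertices in this order, K has dimension 1 with simplices:

  0-simplices (3): a, b, c
  1-simplices (3): ab, ac, bc

Hence C_0 ≅ Z^3, C_1 ≅ Z^3.

Boundary ∂_1: C_1 → C_0 is given by ∂[p,q] = [q] − [p].
This gives a 3×3 integer matrix of rank 2; reducing to Smith normal form yields diagonal entries (1,1).

Computing H_k = (kernel of ∂_k) / (image of ∂_{k+1}):

  H_0: rank C_0 − rank ∂_1 = 3 − 2 = 1, and the invariant factors of ∂_1 are all 1, so H_0 ≅ Z.
  H_1: rank ker ∂_1 − rank ∂_2 = (3 − 2) − 0 = 1, and there is no ∂_2, so H_1 ≅ Z.

As a check, the Euler characteristic is 3 − 3 = 0, which agrees with 1 − 1 = 0.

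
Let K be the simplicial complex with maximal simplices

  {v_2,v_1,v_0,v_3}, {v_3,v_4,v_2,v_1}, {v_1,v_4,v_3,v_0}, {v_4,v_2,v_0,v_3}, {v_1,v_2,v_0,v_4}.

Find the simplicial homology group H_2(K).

H_2 = 0.

Take the total order v_0 < v_1 < v_2 < v_3 < v_4 on the vertex set. Then K (dimension 3) consists of the simplices:

  0-simplices (5): [v_0], [v_1], [v_2], [v_3], [v_4]
  1-simplices (10): [v_0,v_1], [v_0,v_2], [v_0,v_3], [v_0,v_4], [v_1,v_2], [v_1,v_3], [v_1,v_4], [v_2,v_3], [v_2,v_4], [v_3,v_4]
  2-simplices (10): [v_0,v_1,v_2], [v_0,v_1,v_3], [v_0,v_1,v_4], [v_0,v_2,v_3], [v_0,v_2,v_4], [v_0,v_3,v_4], [v_1,v_2,v_3], [v_1,v_2,v_4], [v_1,v_3,v_4], [v_2,v_3,v_4]
  3-simplices (5): [v_0,v_1,v_2,v_3], [v_0,v_1,v_2,v_4], [v_0,v_1,v_3,v_4], [v_0,v_2,v_3,v_4], [v_1,v_2,v_3,v_4]

so the chain groups are C_0 ≅ Z^5, C_1 ≅ Z^10, C_2 ≅ Z^10, C_3 ≅ Z^5.

The boundary map ∂_1: C_1 → C_0 sends each edge [p,q] (with p < q) to q − p. For instance
  ∂[v_1,v_2] = [v_2] − [v_1].
The resulting 5×10 matrix has rank 4, and its Smith normal form has invariant factors (1,1,1,1).

∂_2: C_2 → C_1 sends each 2-simplex [p,q,r] to [q,r] − [p,r] + [p,q]. For instance
  ∂[v_0,v_1,v_3] = [v_1,v_3] − [v_0,v_3] + [v_0,v_1],
  ∂[v_0,v_1,v_4] = [v_1,v_4] − [v_0,v_4] + [v_0,v_1].
The resulting 10×10 matrix has rank 6, and its Smith normal form has invariant factors (1,1,1,1,1,1).

Boundary ∂_3: C_3 → C_2 sends each 3-simplex σ to the alternating sum Σ_i (−1)^i (σ with its i-th vertex removed). For instance
  ∂[v_0,v_2,v_3,v_4] = [v_2,v_3,v_4] − [v_0,v_3,v_4] + [v_0,v_2,v_4] − [v_0,v_2,v_3],
  ∂[v_0,v_1,v_3,v_4] = [v_1,v_3,v_4] − [v_0,v_3,v_4] + [v_0,v_1,v_4] − [v_0,v_1,v_3].
The resulting 10×5 matrix has rank 4, and its Smith normal form has invariant factors (1,1,1,1).

Reading off H_k = ker ∂_k / im ∂_{k+1}:

  H_2: rank ker ∂_2 − rank ∂_3 = (10 − 6) − 4 = 0, and the invariant factors of ∂_3 are all 1, so H_2 ≅ 0.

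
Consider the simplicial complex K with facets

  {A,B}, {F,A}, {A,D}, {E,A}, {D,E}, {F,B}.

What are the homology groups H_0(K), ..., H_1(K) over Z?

H_0 ≅ Z,  H_1 ≅ Z^2.

We work with the vertex ordering A < B < D < E < F. The simplices of K, each written with vertices in increasing order, are:

  0-simplices (5): A, B, D, E, F
  1-simplices (6): AB, AD, AE, AF, BF, DE

giving chain groups C_0 ≅ Z^5, C_1 ≅ Z^6.

Boundary ∂_1: C_1 → C_0 sends each edge [p,q] (with p < q) to q − p. For instance
  ∂AD = D − A.
As a 5×6 matrix over Z this has rank 4, with invariant factors (1,1,1,1).

Reading off H_k = ker ∂_k / im ∂_{k+1}:

  H_0: rank C_0 − rank ∂_1 = 5 − 4 = 1, and the invariant factors of ∂_1 are all 1, so H_0 = Z.
  H_1: rank ker ∂_1 − rank ∂_2 = (6 − 4) − 0 = 2, and there is no ∂_2, so H_1 = Z^2.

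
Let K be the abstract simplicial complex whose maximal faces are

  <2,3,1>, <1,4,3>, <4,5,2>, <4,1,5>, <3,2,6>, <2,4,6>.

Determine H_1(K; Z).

Order the vertices as 1 < 2 < 3 < 4 < 5 < 6. Listing each simplex with vertices in this order, K has dimension 2 with simplices:

  0-simplices (6): [1], [2], [3], [4], [5], [6]
  1-simplices (12): [1,2], [1,3], [1,4], [1,5], [2,3], [2,4], [2,5], [2,6], [3,4], [3,6], [4,5], [4,6]
  2-simplices (6): [1,2,3], [1,3,4], [1,4,5], [2,3,6], [2,4,5], [2,4,6]

Hence C_0 ≅ Z^6, C_1 ≅ Z^12, C_2 ≅ Z^6.

∂_1: C_1 → C_0 sends each edge [p,q] (with p < q) to q − p. For instance
  ∂[2,3] = [3] − [2].
As a 6×12 matrix over Z this has rank 5, with invariant factors (1,1,1,1,1).

∂_2: C_2 → C_1 sends each 2-simplex [p,q,r] to [q,r] − [p,r] + [p,q]. For instance
  ∂[2,4,5] = [4,5] − [2,5] + [2,4],
  ∂[2,3,6] = [3,6] − [2,6] + [2,3].
The resulting 12×6 matrix has rank 6, and its Smith normal form has invariant factors (1,1,1,1,1,1).

From H_k ≅ ker(∂_k) / im(∂_{k+1}) we obtain:

  H_1: rank ker ∂_1 − rank ∂_2 = (12 − 5) − 6 = 1, and the invariant factors of ∂_2 are all 1, so H_1 ≅ Z.

(K is a triangulation of the cylinder S^1 x I.)

H_1 ≅ Z.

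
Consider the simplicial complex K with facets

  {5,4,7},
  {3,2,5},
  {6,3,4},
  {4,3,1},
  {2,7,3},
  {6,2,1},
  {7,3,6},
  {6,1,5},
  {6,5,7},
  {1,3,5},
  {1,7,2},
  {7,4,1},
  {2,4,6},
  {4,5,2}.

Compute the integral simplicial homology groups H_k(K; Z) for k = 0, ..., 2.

H_0 ≅ Z,  H_1 ≅ Z^2,  H_2 ≅ Z.

Take the total order 1 < 2 < 3 < 4 < 5 < 6 < 7 on the vertex set. Then K (dimension 2) consists of the simplices:

  0-simplices (7): [1], [2], [3], [4], [5], [6], [7]
  1-simplices (21): [1,2], [1,3], [1,4], [1,5], [1,6], [1,7], [2,3], [2,4], [2,5], [2,6], [2,7], [3,4], [3,5], [3,6], [3,7], [4,5], [4,6], [4,7], [5,6], [5,7], [6,7]
  2-simplices (14): [1,2,6], [1,2,7], [1,3,4], [1,3,5], [1,4,7], [1,5,6], [2,3,5], [2,3,7], [2,4,5], [2,4,6], [3,4,6], [3,6,7], [4,5,7], [5,6,7]

giving chain groups C_0 ≅ Z^7, C_1 ≅ Z^21, C_2 ≅ Z^14.

∂_1: C_1 → C_0 is given by ∂[p,q] = [q] − [p].
The 7×21 boundary matrix has rank 6 and Smith normal form diag(1,1,1,1,1,1).

Boundary ∂_2: C_2 → C_1 acts by ∂[p,q,r] = [q,r] − [p,r] + [p,q]. For instance
  ∂[1,5,6] = [5,6] − [1,6] + [1,5],
  ∂[2,4,5] = [4,5] − [2,5] + [2,4].
This gives a 21×14 integer matrix of rank 13; reducing to Smith normal form yields diagonal entries (1,1,1,1,1,1,1,1,1,1,1,1,1).

Computing H_k = (kernel of ∂_k) / (image of ∂_{k+1}):

  H_0: rank C_0 − rank ∂_1 = 7 − 6 = 1, and the invariant factors of ∂_1 are all 1, so H_0 = Z.
  H_1: rank ker ∂_1 − rank ∂_2 = (21 − 6) − 13 = 2, and the invariant factors of ∂_2 are all 1, so H_1 = Z^2.
  H_2: rank ker ∂_2 − rank ∂_3 = (14 − 13) − 0 = 1, and there is no ∂_3, so H_2 = Z.

(K is a triangulation of the torus T^2.)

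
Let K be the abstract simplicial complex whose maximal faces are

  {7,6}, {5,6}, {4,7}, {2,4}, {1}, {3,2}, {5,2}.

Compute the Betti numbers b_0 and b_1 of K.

K has 7 vertices, 6 edges.
rank ∂_0 = 0, rank ∂_1 = 5 ⇒ b_0 = 7 − 0 − 5 = 2; all invariant factors of ∂_1 are 1 so no torsion. So H_0 ≅ Z^2.
rank ∂_1 = 5, rank ∂_2 = 0 ⇒ b_1 = 6 − 5 − 0 = 1. So H_1 ≅ Z.

b_0 = 2, b_1 = 1.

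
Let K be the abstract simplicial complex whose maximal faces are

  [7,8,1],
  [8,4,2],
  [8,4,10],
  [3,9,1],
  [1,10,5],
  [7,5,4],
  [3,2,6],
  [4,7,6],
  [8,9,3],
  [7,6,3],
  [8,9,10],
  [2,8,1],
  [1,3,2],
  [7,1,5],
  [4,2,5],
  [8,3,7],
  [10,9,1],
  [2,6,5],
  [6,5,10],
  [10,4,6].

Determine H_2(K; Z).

H_2 ≅ 0.

Fix the vertex order 1 < 2 < 3 < 4 < 5 < 6 < 7 < 8 < 9 < 10 and write every simplex with vertices in increasing order. Then dim K = 2 and the simplices of K are:

  0-simplices (10): [1], [2], [3], [4], [5], [6], [7], [8], [9], [10]
  1-simplices (30): (30 of them)
  2-simplices (20): (20 of them)

Hence C_0 ≅ Z^10, C_1 ≅ Z^30, C_2 ≅ Z^20.

Boundary ∂_1: C_1 → C_0 is given by ∂[p,q] = [q] − [p]. For instance
  ∂[2,8] = [8] − [2].
This gives a 10×30 integer matrix of rank 9; reducing to Smith normal form yields diagonal entries (1,1,1,1,1,1,1,1,1).

∂_2: C_2 → C_1 acts by ∂[p,q,r] = [q,r] − [p,r] + [p,q]. For instance
  ∂[3,7,8] = [7,8] − [3,8] + [3,7],
  ∂[4,5,7] = [5,7] − [4,7] + [4,5].
The resulting 30×20 matrix has rank 20, and its Smith normal form has invariant factors (1,1,1,1,1,1,1,1,1,1,1,1,1,1,1,1,1,1,1,2).

Reading off H_k = ker ∂_k / im ∂_{k+1}:

  H_2: rank ker ∂_2 − rank ∂_3 = (20 − 20) − 0 = 0, and there is no ∂_3, so H_2 ≅ 0.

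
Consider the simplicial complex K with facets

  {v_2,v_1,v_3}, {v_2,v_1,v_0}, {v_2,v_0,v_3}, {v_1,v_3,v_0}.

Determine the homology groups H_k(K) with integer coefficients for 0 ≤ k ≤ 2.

Take the total order v_0 < v_1 < v_2 < v_3 on the vertex set. Then K (dimension 2) consists of the simplices:

  0-simplices (4): [v_0], [v_1], [v_2], [v_3]
  1-simplices (6): [v_0,v_1], [v_0,v_2], [v_0,v_3], [v_1,v_2], [v_1,v_3], [v_2,v_3]
  2-simplices (4): [v_0,v_1,v_2], [v_0,v_1,v_3], [v_0,v_2,v_3], [v_1,v_2,v_3]

giving chain groups C_0 ≅ Z^4, C_1 ≅ Z^6, C_2 ≅ Z^4.

∂_1: C_1 → C_0 is given by ∂[p,q] = [q] − [p].
The 4×6 boundary matrix has rank 3 and Smith normal form diag(1,1,1).

The boundary map ∂_2: C_2 → C_1 sends each 2-simplex [p,q,r] to [q,r] − [p,r] + [p,q]. For instance
  ∂[v_0,v_1,v_3] = [v_1,v_3] − [v_0,v_3] + [v_0,v_1],
  ∂[v_1,v_2,v_3] = [v_2,v_3] − [v_1,v_3] + [v_1,v_2].
The resulting 6×4 matrix has rank 3, and its Smith normal form has invariant factors (1,1,1).

Computing H_k = (kernel of ∂_k) / (image of ∂_{k+1}):

  H_0: rank C_0 − rank ∂_1 = 4 − 3 = 1, and the invariant factors of ∂_1 are all 1, so H_0 ≅ Z.
  H_1: rank ker ∂_1 − rank ∂_2 = (6 − 3) − 3 = 0, and the invariant factors of ∂_2 are all 1, so H_1 ≅ 0.
  H_2: rank ker ∂_2 − rank ∂_3 = (4 − 3) − 0 = 1, and there is no ∂_3, so H_2 ≅ Z.

As a check, the Euler characteristic is 4 − 6 + 4 = 2, which agrees with 1 − 0 + 1 = 2.

H_0 ≅ Z,  H_1 = 0,  H_2 ≅ Z.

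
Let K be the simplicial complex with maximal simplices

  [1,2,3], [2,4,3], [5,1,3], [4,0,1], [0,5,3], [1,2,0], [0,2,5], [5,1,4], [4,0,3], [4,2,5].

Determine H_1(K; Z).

H_1 = Z/2.

Fix the vertex order 0 < 1 < 2 < 3 < 4 < 5 and write every simplex with vertices in increasing order. Then dim K = 2 and the simplices of K are:

  0-simplices (6): [0], [1], [2], [3], [4], [5]
  1-simplices (15): [0,1], [0,2], [0,3], [0,4], [0,5], [1,2], [1,3], [1,4], [1,5], [2,3], [2,4], [2,5], [3,4], [3,5], [4,5]
  2-simplices (10): [0,1,2], [0,1,4], [0,2,5], [0,3,4], [0,3,5], [1,2,3], [1,3,5], [1,4,5], [2,3,4], [2,4,5]

so the chain groups are C_0 ≅ Z^6, C_1 ≅ Z^15, C_2 ≅ Z^10.

The boundary map ∂_1: C_1 → C_0 maps an edge to its endpoints' difference, ∂[p,q] = q − p. For instance
  ∂[3,4] = [4] − [3].
The resulting 6×15 matrix has rank 5, and its Smith normal form has invariant factors (1,1,1,1,1).

∂_2: C_2 → C_1 acts by ∂[p,q,r] = [q,r] − [p,r] + [p,q]. For instance
  ∂[0,2,5] = [2,5] − [0,5] + [0,2],
  ∂[2,4,5] = [4,5] − [2,5] + [2,4].
As a 15×10 matrix over Z this has rank 10, with invariant factors (1,1,1,1,1,1,1,1,1,2).

From H_k ≅ ker(∂_k) / im(∂_{k+1}) we obtain:

  H_1: rank ker ∂_1 − rank ∂_2 = (15 − 5) − 10 = 0, and ∂_2 has invariant factor 2 > 1, so H_1 = Z/2.

(K is a triangulation of the real projective plane RP^2.)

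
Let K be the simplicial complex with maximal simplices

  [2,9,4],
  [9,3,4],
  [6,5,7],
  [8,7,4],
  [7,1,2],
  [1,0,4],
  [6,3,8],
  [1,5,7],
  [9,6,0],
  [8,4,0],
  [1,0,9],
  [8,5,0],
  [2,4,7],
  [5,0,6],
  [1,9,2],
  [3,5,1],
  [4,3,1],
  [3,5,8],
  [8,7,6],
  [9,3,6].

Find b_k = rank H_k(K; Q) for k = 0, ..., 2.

We work with the vertex ordering 0 < 1 < 2 < 3 < 4 < 5 < 6 < 7 < 8 < 9. The simplices of K, each written with vertices in increasing order, are:

  0-simplices (10): [0], [1], [2], [3], [4], [5], [6], [7], [8], [9]
  1-simplices (30): (30 of them)
  2-simplices (20): (20 of them)

so the chain groups are C_0 ≅ Z^10, C_1 ≅ Z^30, C_2 ≅ Z^20.

The boundary map ∂_1: C_1 → C_0 maps an edge to its endpoints' difference, ∂[p,q] = q − p.
This gives a 10×30 integer matrix of rank 9; reducing to Smith normal form yields diagonal entries (1,1,1,1,1,1,1,1,1).

Boundary ∂_2: C_2 → C_1 maps a triangle to the signed sum of its edges. For instance
  ∂[1,2,7] = [2,7] − [1,7] + [1,2],
  ∂[3,4,9] = [4,9] − [3,9] + [3,4].
As a 30×20 matrix over Z this has rank 20, with invariant factors (1,1,1,1,1,1,1,1,1,1,1,1,1,1,1,1,1,1,1,2).

Now H_k = ker ∂_k / im ∂_{k+1}, so:

  H_0: rank C_0 − rank ∂_1 = 10 − 9 = 1, and the invariant factors of ∂_1 are all 1, so H_0 ≅ Z.
  H_1: rank ker ∂_1 − rank ∂_2 = (30 − 9) − 20 = 1, and ∂_2 has invariant factor 2 > 1, so H_1 ≅ Z ⊕ Z/2.
  H_2: rank ker ∂_2 − rank ∂_3 = (20 − 20) − 0 = 0, and there is no ∂_3, so H_2 ≅ 0.

(K is a triangulation of the Klein bottle.)

Hence the Betti numbers are b_0 = 1, b_1 = 1, b_2 = 0.

b_0 = 1, b_1 = 1, b_2 = 0.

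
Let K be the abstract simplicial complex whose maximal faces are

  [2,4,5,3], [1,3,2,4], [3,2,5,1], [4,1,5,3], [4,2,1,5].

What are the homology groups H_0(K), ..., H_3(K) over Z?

H_0 ≅ Z,  H_1 = 0,  H_2 = 0,  H_3 ≅ Z.

Fix the vertex order 1 < 2 < 3 < 4 < 5 and write every simplex with vertices in increasing order. Then dim K = 3 and the simplices of K are:

  0-simplices (5): [1], [2], [3], [4], [5]
  1-simplices (10): [1,2], [1,3], [1,4], [1,5], [2,3], [2,4], [2,5], [3,4], [3,5], [4,5]
  2-simplices (10): [1,2,3], [1,2,4], [1,2,5], [1,3,4], [1,3,5], [1,4,5], [2,3,4], [2,3,5], [2,4,5], [3,4,5]
  3-simplices (5): [1,2,3,4], [1,2,3,5], [1,2,4,5], [1,3,4,5], [2,3,4,5]

so the chain groups are C_0 ≅ Z^5, C_1 ≅ Z^10, C_2 ≅ Z^10, C_3 ≅ Z^5.

The boundary map ∂_1: C_1 → C_0 is given by ∂[p,q] = [q] − [p].
The 5×10 boundary matrix has rank 4 and Smith normal form diag(1,1,1,1).

The boundary map ∂_2: C_2 → C_1 acts by ∂[p,q,r] = [q,r] − [p,r] + [p,q]. For instance
  ∂[2,3,4] = [3,4] − [2,4] + [2,3],
  ∂[1,3,5] = [3,5] − [1,5] + [1,3].
This gives a 10×10 integer matrix of rank 6; reducing to Smith normal form yields diagonal entries (1,1,1,1,1,1).

The boundary map ∂_3: C_3 → C_2 sends each 3-simplex σ to the alternating sum Σ_i (−1)^i (σ with its i-th vertex removed). For instance
  ∂[1,2,3,4] = [2,3,4] − [1,3,4] + [1,2,4] − [1,2,3],
  ∂[1,2,3,5] = [2,3,5] − [1,3,5] + [1,2,5] − [1,2,3].
The 10×5 boundary matrix has rank 4 and Smith normal form diag(1,1,1,1).

From H_k ≅ ker(∂_k) / im(∂_{k+1}) we obtain:

  H_0: rank C_0 − rank ∂_1 = 5 − 4 = 1, and the invariant factors of ∂_1 are all 1, so H_0 ≅ Z.
  H_1: rank ker ∂_1 − rank ∂_2 = (10 − 4) − 6 = 0, and the invariant factors of ∂_2 are all 1, so H_1 ≅ 0.
  H_2: rank ker ∂_2 − rank ∂_3 = (10 − 6) − 4 = 0, and the invariant factors of ∂_3 are all 1, so H_2 ≅ 0.
  H_3: rank ker ∂_3 − rank ∂_4 = (5 − 4) − 0 = 1, and there is no ∂_4, so H_3 ≅ Z.

(K is a triangulation of the 3-sphere S^3.)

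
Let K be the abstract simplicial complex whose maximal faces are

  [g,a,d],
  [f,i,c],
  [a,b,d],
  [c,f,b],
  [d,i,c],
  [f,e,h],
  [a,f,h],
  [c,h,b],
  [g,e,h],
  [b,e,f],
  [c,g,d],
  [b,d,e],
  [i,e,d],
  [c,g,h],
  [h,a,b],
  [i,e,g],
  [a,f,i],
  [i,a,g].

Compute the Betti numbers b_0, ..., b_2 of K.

b_0 = 1, b_1 = 1, b_2 = 0.

Fix the vertex order a < b < c < d < e < f < g < h < i and write every simplex with vertices in increasing order. Then dim K = 2 and the simplices of K are:

  0-simplices (9): a, b, c, d, e, f, g, h, i
  1-simplices (27): ab, ad, af, ag, ah, ai, bc, bd, be, bf, bh, cd, cf, cg, ch, ci, de, dg, di, ef, eg, eh, ei, fh, fi, gh, gi
  2-simplices (18): abd, abh, adg, afh, afi, agi, bcf, bch, bde, bef, cdg, cdi, cfi, cgh, dei, efh, egh, egi

Hence C_0 ≅ Z^9, C_1 ≅ Z^27, C_2 ≅ Z^18.

Boundary ∂_1: C_1 → C_0 is given by ∂[p,q] = [q] − [p]. For instance
  ∂fi = i − f.
As a 9×27 matrix over Z this has rank 8, with invariant factors (1,1,1,1,1,1,1,1).

Boundary ∂_2: C_2 → C_1 maps a triangle to the signed sum of its edges. For instance
  ∂cdi = di − ci + cd,
  ∂dei = ei − di + de.
The resulting 27×18 matrix has rank 18, and its Smith normal form has invariant factors (1,1,1,1,1,1,1,1,1,1,1,1,1,1,1,1,1,2).

Computing H_k = (kernel of ∂_k) / (image of ∂_{k+1}):

  H_0: rank C_0 − rank ∂_1 = 9 − 8 = 1, and the invariant factors of ∂_1 are all 1, so H_0 = Z.
  H_1: rank ker ∂_1 − rank ∂_2 = (27 − 8) − 18 = 1, and ∂_2 has invariant factor 2 > 1, so H_1 = Z ⊕ Z/2.
  H_2: rank ker ∂_2 − rank ∂_3 = (18 − 18) − 0 = 0, and there is no ∂_3, so H_2 = 0.

(K is a triangulation of the Klein bottle.)

Hence the Betti numbers are b_0 = 1, b_1 = 1, b_2 = 0.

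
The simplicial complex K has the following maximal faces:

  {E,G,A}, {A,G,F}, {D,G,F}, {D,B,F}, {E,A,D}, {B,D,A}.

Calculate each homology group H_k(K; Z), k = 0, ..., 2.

H_0 ≅ Z,  H_1 ≅ Z,  H_2 = 0.

Fix the vertex order A < B < D < E < F < G and write every simplex with vertices in increasing order. Then dim K = 2 and the simplices of K are:

  0-simplices (6): A, B, D, E, F, G
  1-simplices (12): AB, AD, AE, AF, AG, BD, BF, DE, DF, DG, EG, FG
  2-simplices (6): ABD, ADE, AEG, AFG, BDF, DFG

so the chain groups are C_0 ≅ Z^6, C_1 ≅ Z^12, C_2 ≅ Z^6.

∂_1: C_1 → C_0 maps an edge to its endpoints' difference, ∂[p,q] = q − p.
The 6×12 boundary matrix has rank 5 and Smith normal form diag(1,1,1,1,1).

∂_2: C_2 → C_1 sends each 2-simplex [p,q,r] to [q,r] − [p,r] + [p,q]. For instance
  ∂ADE = DE − AE + AD,
  ∂BDF = DF − BF + BD.
As a 12×6 matrix over Z this has rank 6, with invariant factors (1,1,1,1,1,1).

Now H_k = ker ∂_k / im ∂_{k+1}, so:

  H_0: rank C_0 − rank ∂_1 = 6 − 5 = 1, and the invariant factors of ∂_1 are all 1, so H_0 = Z.
  H_1: rank ker ∂_1 − rank ∂_2 = (12 − 5) − 6 = 1, and the invariant factors of ∂_2 are all 1, so H_1 = Z.
  H_2: rank ker ∂_2 − rank ∂_3 = (6 − 6) − 0 = 0, and there is no ∂_3, so H_2 = 0.

(K is a triangulation of the cylinder S^1 x I.)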